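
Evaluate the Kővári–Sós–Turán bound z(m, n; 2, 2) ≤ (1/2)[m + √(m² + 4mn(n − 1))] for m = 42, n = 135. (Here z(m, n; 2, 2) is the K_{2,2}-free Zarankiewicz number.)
z(42, 135; 2, 2) ≤ (1/2)[42 + √(42² + 4·42·135·134)] = (1/2)[42 + √3040884] = 892.9065

Kővári–Sós–Turán: let r_1, ..., r_42 be the row sums and z = Σ r_i the total number of 1s. Each pair of columns can share at most one row with both entries 1 (else a 2×2 all-ones block appears), so Σ_i C(r_i, 2) ≤ C(135, 2) = 9045. By convexity Σ_i C(r_i, 2) ≥ 42·C(z/42, 2) = z(z − 42)/(2·42), giving z² − 42z − 42·135·134 ≤ 0 and hence z ≤ (1/2)[42 + √(1764 + 4·759780)] = (1/2)[42 + √3040884] ≈ (1/2)(42 + 1743.8131) = 892.9065.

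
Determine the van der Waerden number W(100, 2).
W(100, 2) = 100 + 1 = 101

A 2-term AP is any pair of integers, so a monochromatic 2-AP exists iff some colour is used at least twice. With 100 colours, the colouring i ↦ i on {1, ..., 100} uses each colour once, avoiding any monochromatic pair, so W(100, 2) > 100. For {1, ..., 101}, pigeonhole forces two integers of the same colour, which form a monochromatic 2-AP. Hence W(100, 2) = 101.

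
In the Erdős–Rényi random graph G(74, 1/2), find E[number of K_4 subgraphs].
E[# K_4] = C(74, 4) · (1/2)^C(4, 2) = 1150626 / 2^6 = 575313/32 = 17978.53125

For each 4-subset S of vertices (there are C(74, 4) = 1150626 such S), let X_S = 1 if S induces a K_4 (all C(4, 2) = 6 edges present). Then P(X_S = 1) = (1/2)^6 = 1/64. By linearity of expectation, E[# K_4] = C(74, 4) · (1/2)^6 = 1150626 / 64 = 575313/32 = 17978.53125.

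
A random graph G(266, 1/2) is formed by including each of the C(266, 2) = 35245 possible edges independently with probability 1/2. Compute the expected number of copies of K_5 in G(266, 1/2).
E[# K_5] = C(266, 5) · (1/2)^C(5, 2) = 10685804668 / 2^10 = 2671451167/256 ≈ 10435356.121094

For each 5-subset S of vertices (there are C(266, 5) = 10685804668 such S), let X_S = 1 if S induces a K_5 (all C(5, 2) = 10 edges present). Then P(X_S = 1) = (1/2)^10 = 1/1024. By linearity of expectation, E[# K_5] = C(266, 5) · (1/2)^10 = 10685804668 / 1024 = 2671451167/256 ≈ 10435356.121094.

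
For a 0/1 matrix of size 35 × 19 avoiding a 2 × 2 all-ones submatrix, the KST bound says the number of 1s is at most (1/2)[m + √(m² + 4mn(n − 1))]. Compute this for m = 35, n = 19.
z(35, 19; 2, 2) ≤ (1/2)[35 + √(35² + 4·35·19·18)] = (1/2)[35 + √49105] = 128.2982

Kővári–Sós–Turán: let r_1, ..., r_35 be the row sums and z = Σ r_i the total number of 1s. Each pair of columns can share at most one row with both entries 1 (else a 2×2 all-ones block appears), so Σ_i C(r_i, 2) ≤ C(19, 2) = 171. By convexity Σ_i C(r_i, 2) ≥ 35·C(z/35, 2) = z(z − 35)/(2·35), giving z² − 35z − 35·19·18 ≤ 0 and hence z ≤ (1/2)[35 + √(1225 + 4·11970)] = (1/2)[35 + √49105] ≈ (1/2)(35 + 221.5965) = 128.2982.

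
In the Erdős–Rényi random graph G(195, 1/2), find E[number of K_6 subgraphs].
E[# K_6] = C(195, 6) · (1/2)^C(6, 2) = 70656049360 / 2^15 = 4416003085/2048 ≈ 2156251.506348

For each 6-subset S of vertices (there are C(195, 6) = 70656049360 such S), let X_S = 1 if S induces a K_6 (all C(6, 2) = 15 edges present). Then P(X_S = 1) = (1/2)^15 = 1/32768. By linearity of expectation, E[# K_6] = C(195, 6) · (1/2)^15 = 70656049360 / 32768 = 4416003085/2048 ≈ 2156251.506348.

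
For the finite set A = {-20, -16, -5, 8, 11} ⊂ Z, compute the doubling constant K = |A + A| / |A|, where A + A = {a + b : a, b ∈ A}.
K = |A + A| / |A| = 15/5 = 3

Enumerate A + A = {a + b : a, b ∈ A}. With |A| = 5, there are |A|^2 = 25 ordered sum pairs; collecting distinct values, A + A = {-40, -36, -32, -25, -21, -12, -10, -9, -8, -5, 3, 6, 16, 19, 22}, so |A + A| = 15. Thus K = 15/5 = 3. For comparison, the minimum possible |A + A| over all 5-element sets is 2·5 − 1 = 9 (so min K = 9/5), attained only by arithmetic progressions.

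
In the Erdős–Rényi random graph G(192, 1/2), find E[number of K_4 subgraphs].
E[# K_4] = C(192, 4) · (1/2)^C(4, 2) = 54870480 / 2^6 = 3429405/4 = 857351.25

For each 4-subset S of vertices (there are C(192, 4) = 54870480 such S), let X_S = 1 if S induces a K_4 (all C(4, 2) = 6 edges present). Then P(X_S = 1) = (1/2)^6 = 1/64. By linearity of expectation, E[# K_4] = C(192, 4) · (1/2)^6 = 54870480 / 64 = 3429405/4 = 857351.25.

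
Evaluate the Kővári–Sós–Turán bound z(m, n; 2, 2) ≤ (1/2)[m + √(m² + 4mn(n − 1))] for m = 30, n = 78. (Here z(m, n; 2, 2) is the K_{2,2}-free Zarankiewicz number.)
z(30, 78; 2, 2) ≤ (1/2)[30 + √(30² + 4·30·78·77)] = (1/2)[30 + √721620] = 439.7411

Kővári–Sós–Turán: let r_1, ..., r_30 be the row sums and z = Σ r_i the total number of 1s. Each pair of columns can share at most one row with both entries 1 (else a 2×2 all-ones block appears), so Σ_i C(r_i, 2) ≤ C(78, 2) = 3003. By convexity Σ_i C(r_i, 2) ≥ 30·C(z/30, 2) = z(z − 30)/(2·30), giving z² − 30z − 30·78·77 ≤ 0 and hence z ≤ (1/2)[30 + √(900 + 4·180180)] = (1/2)[30 + √721620] ≈ (1/2)(30 + 849.4822) = 439.7411.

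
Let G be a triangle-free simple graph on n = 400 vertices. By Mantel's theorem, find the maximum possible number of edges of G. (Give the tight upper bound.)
ex(400, K_3) = ⌊400^2/4⌋ = 40000

Mantel (1907): a triangle-free graph on n vertices has at most ⌊n^2/4⌋ edges, with equality for the complete bipartite graph K_{⌊n/2⌋, ⌈n/2⌉}. For n = 400: ⌊400^2/4⌋ = ⌊160000/4⌋ = 40000. The extremal graph is K_{200, 200}, which has 200·200 = 40000 edges.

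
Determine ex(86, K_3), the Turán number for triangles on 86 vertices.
ex(86, K_3) = ⌊86^2/4⌋ = 1849

Mantel (1907): a triangle-free graph on n vertices has at most ⌊n^2/4⌋ edges, with equality for the complete bipartite graph K_{⌊n/2⌋, ⌈n/2⌉}. For n = 86: ⌊86^2/4⌋ = ⌊7396/4⌋ = 1849. The extremal graph is K_{43, 43}, which has 43·43 = 1849 edges.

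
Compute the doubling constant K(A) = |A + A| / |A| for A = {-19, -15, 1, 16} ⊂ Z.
K = |A + A| / |A| = 10/4 = 5/2

Enumerate A + A = {a + b : a, b ∈ A}. With |A| = 4, there are |A|^2 = 16 ordered sum pairs; collecting distinct values, A + A = {-38, -34, -30, -18, -14, -3, 1, 2, 17, 32}, so |A + A| = 10. Thus K = 10/4 = 5/2. For comparison, the minimum possible |A + A| over all 4-element sets is 2·4 − 1 = 7 (so min K = 7/4), attained only by arithmetic progressions.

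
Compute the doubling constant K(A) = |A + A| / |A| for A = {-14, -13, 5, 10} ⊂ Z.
K = |A + A| / |A| = 10/4 = 5/2

Enumerate A + A = {a + b : a, b ∈ A}. With |A| = 4, there are |A|^2 = 16 ordered sum pairs; collecting distinct values, A + A = {-28, -27, -26, -9, -8, -4, -3, 10, 15, 20}, so |A + A| = 10. Thus K = 10/4 = 5/2. For comparison, the minimum possible |A + A| over all 4-element sets is 2·4 − 1 = 7 (so min K = 7/4), attained only by arithmetic progressions.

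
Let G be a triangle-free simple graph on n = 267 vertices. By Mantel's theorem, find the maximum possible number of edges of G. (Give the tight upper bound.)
ex(267, K_3) = ⌊267^2/4⌋ = 17822

Mantel (1907): a triangle-free graph on n vertices has at most ⌊n^2/4⌋ edges, with equality for the complete bipartite graph K_{⌊n/2⌋, ⌈n/2⌉}. For n = 267: ⌊267^2/4⌋ = ⌊71289/4⌋ = 17822. The extremal graph is K_{133, 134}, which has 133·134 = 17822 edges.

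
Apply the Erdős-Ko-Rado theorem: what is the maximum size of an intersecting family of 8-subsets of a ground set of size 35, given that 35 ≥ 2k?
max |F| = C(34, 7) = 5379616

The Erdős-Ko-Rado theorem states: for n ≥ 2k, an intersecting family of k-subsets of an n-element set has size at most C(n − 1, k − 1), with equality for 'star' families {A ⊆ [n] : |A| = k, i ∈ A} (fix an element i). For n = 35, k = 8: C(34, 7) = 5379616.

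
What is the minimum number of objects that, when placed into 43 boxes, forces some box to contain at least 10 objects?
n = (10 − 1)·43 + 1 = 388

By the generalised pigeonhole principle, to guarantee some box contains ≥ r objects we need more than (r − 1) · k objects total. Threshold: n = (r − 1) · k + 1. With r = 10 and k = 43: n = 9 · 43 + 1 = 387 + 1 = 388. For n = 387 = 9 · 43, we can put exactly 9 objects in every box, avoiding 10 in any single one — so 388 is tight.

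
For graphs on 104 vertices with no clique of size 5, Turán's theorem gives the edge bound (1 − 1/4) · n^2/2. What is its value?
Turán density bound = (3/4) · 104^2/2 = 4056

Turán's theorem: ex(n, K_{r+1}) is achieved by the complete r-partite Turán graph T(n, r) with parts as balanced as possible, and is at most (1 − 1/r) · n^2/2. For r = 4, n = 104: the density bound is (3/4) · 10816/2 = 4056. Since 4 ∣ 104, the Turán graph T(104, 4) has parts of equal size 26, and its edge count e(T(104, 4)) = 4056 attains the density bound exactly.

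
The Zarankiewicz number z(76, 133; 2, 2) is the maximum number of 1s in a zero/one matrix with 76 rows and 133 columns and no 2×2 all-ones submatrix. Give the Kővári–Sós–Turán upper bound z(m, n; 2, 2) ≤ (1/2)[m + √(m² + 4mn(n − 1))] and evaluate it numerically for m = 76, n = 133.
z(76, 133; 2, 2) ≤ (1/2)[76 + √(76² + 4·76·133·132)] = (1/2)[76 + √5342800] = 1193.7249

Kővári–Sós–Turán: let r_1, ..., r_76 be the row sums and z = Σ r_i the total number of 1s. Each pair of columns can share at most one row with both entries 1 (else a 2×2 all-ones block appears), so Σ_i C(r_i, 2) ≤ C(133, 2) = 8778. By convexity Σ_i C(r_i, 2) ≥ 76·C(z/76, 2) = z(z − 76)/(2·76), giving z² − 76z − 76·133·132 ≤ 0 and hence z ≤ (1/2)[76 + √(5776 + 4·1334256)] = (1/2)[76 + √5342800] ≈ (1/2)(76 + 2311.4498) = 1193.7249.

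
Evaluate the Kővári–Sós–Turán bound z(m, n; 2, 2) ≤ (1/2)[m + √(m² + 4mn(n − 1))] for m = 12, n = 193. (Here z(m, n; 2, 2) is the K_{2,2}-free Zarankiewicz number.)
z(12, 193; 2, 2) ≤ (1/2)[12 + √(12² + 4·12·193·192)] = (1/2)[12 + √1778832] = 672.8643

Kővári–Sós–Turán: let r_1, ..., r_12 be the row sums and z = Σ r_i the total number of 1s. Each pair of columns can share at most one row with both entries 1 (else a 2×2 all-ones block appears), so Σ_i C(r_i, 2) ≤ C(193, 2) = 18528. By convexity Σ_i C(r_i, 2) ≥ 12·C(z/12, 2) = z(z − 12)/(2·12), giving z² − 12z − 12·193·192 ≤ 0 and hence z ≤ (1/2)[12 + √(144 + 4·444672)] = (1/2)[12 + √1778832] ≈ (1/2)(12 + 1333.7286) = 672.8643.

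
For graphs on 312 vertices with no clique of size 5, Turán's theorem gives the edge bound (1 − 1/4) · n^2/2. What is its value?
Turán density bound = (3/4) · 312^2/2 = 36504

Turán's theorem: ex(n, K_{r+1}) is achieved by the complete r-partite Turán graph T(n, r) with parts as balanced as possible, and is at most (1 − 1/r) · n^2/2. For r = 4, n = 312: the density bound is (3/4) · 97344/2 = 36504. Since 4 ∣ 312, the Turán graph T(312, 4) has parts of equal size 78, and its edge count e(T(312, 4)) = 36504 attains the density bound exactly.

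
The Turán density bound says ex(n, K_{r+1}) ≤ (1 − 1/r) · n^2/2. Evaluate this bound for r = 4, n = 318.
Turán density bound = (3/4) · 318^2/2 = 75843/2 ≈ 37921.5

Turán's theorem: ex(n, K_{r+1}) is achieved by the complete r-partite Turán graph T(n, r) with parts as balanced as possible, and is at most (1 − 1/r) · n^2/2. For r = 4, n = 318: the density bound is (3/4) · 101124/2 = 75843/2 ≈ 37921.5. The integer-valued extremum is e(T(318, 4)) = 37921, which is strictly less than the density bound 75843/2 since 4 ∤ 318 (the parts of T(318, 4) cannot all be equal).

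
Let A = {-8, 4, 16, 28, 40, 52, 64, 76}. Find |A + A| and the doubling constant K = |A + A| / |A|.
K = |A + A| / |A| = 15/8

Enumerate A + A = {a + b : a, b ∈ A}. With |A| = 8, there are |A|^2 = 64 ordered sum pairs; collecting distinct values, A + A = {-16, -4, 8, 20, 32, 44, 56, 68, 80, 92, 104, 116, 128, 140, 152}, so |A + A| = 15. Thus K = 15/8. Here |A + A| = 2|A| − 1 = 15, the minimum possible — so K = 15/8 is minimal, which holds iff A is an arithmetic progression.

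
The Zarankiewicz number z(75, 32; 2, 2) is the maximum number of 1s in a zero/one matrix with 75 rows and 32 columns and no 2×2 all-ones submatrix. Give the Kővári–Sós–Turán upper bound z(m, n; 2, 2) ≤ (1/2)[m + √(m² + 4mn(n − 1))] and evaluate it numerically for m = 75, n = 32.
z(75, 32; 2, 2) ≤ (1/2)[75 + √(75² + 4·75·32·31)] = (1/2)[75 + √303225] = 312.8293

Kővári–Sós–Turán: let r_1, ..., r_75 be the row sums and z = Σ r_i the total number of 1s. Each pair of columns can share at most one row with both entries 1 (else a 2×2 all-ones block appears), so Σ_i C(r_i, 2) ≤ C(32, 2) = 496. By convexity Σ_i C(r_i, 2) ≥ 75·C(z/75, 2) = z(z − 75)/(2·75), giving z² − 75z − 75·32·31 ≤ 0 and hence z ≤ (1/2)[75 + √(5625 + 4·74400)] = (1/2)[75 + √303225] ≈ (1/2)(75 + 550.6587) = 312.8293.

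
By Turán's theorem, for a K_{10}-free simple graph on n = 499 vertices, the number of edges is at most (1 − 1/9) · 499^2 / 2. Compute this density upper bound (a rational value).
Turán density bound = (8/9) · 499^2/2 = 996004/9 ≈ 110667.1111

Turán's theorem: ex(n, K_{r+1}) is achieved by the complete r-partite Turán graph T(n, r) with parts as balanced as possible, and is at most (1 − 1/r) · n^2/2. For r = 9, n = 499: the density bound is (8/9) · 249001/2 = 996004/9 ≈ 110667.1111. The integer-valued extremum is e(T(499, 9)) = 110666, which is strictly less than the density bound 996004/9 since 9 ∤ 499 (the parts of T(499, 9) cannot all be equal).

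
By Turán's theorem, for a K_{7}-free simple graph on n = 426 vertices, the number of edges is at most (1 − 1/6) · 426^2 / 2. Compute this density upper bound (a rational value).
Turán density bound = (5/6) · 426^2/2 = 75615

Turán's theorem: ex(n, K_{r+1}) is achieved by the complete r-partite Turán graph T(n, r) with parts as balanced as possible, and is at most (1 − 1/r) · n^2/2. For r = 6, n = 426: the density bound is (5/6) · 181476/2 = 75615. Since 6 ∣ 426, the Turán graph T(426, 6) has parts of equal size 71, and its edge count e(T(426, 6)) = 75615 attains the density bound exactly.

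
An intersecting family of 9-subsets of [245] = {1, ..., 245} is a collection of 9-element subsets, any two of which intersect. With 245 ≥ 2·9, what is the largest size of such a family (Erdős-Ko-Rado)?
max |F| = C(244, 8) = 277486865264862

Erdős-Ko-Rado (1961): when n ≥ 2k, max |F| = C(n−1, k−1). The bound is attained by the star {A : i ∈ A} for any fixed i ∈ [n]. Here C(245−1, 9−1) = C(244, 8) = 277486865264862.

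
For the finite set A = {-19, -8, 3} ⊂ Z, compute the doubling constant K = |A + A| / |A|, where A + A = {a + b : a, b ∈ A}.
K = |A + A| / |A| = 5/3

Enumerate A + A = {a + b : a, b ∈ A}. With |A| = 3, there are |A|^2 = 9 ordered sum pairs; collecting distinct values, A + A = {-38, -27, -16, -5, 6}, so |A + A| = 5. Thus K = 5/3. Here |A + A| = 2|A| − 1 = 5, the minimum possible — so K = 5/3 is minimal, which holds iff A is an arithmetic progression.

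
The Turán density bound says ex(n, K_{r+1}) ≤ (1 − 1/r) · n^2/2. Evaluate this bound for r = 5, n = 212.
Turán density bound = (4/5) · 212^2/2 = 89888/5 ≈ 17977.6

Turán's theorem: ex(n, K_{r+1}) is achieved by the complete r-partite Turán graph T(n, r) with parts as balanced as possible, and is at most (1 − 1/r) · n^2/2. For r = 5, n = 212: the density bound is (4/5) · 44944/2 = 89888/5 ≈ 17977.6. The integer-valued extremum is e(T(212, 5)) = 17977, which is strictly less than the density bound 89888/5 since 5 ∤ 212 (the parts of T(212, 5) cannot all be equal).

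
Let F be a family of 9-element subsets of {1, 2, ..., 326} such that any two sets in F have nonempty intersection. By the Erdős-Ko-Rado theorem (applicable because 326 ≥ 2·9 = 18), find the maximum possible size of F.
max |F| = C(325, 8) = 2830342909422600

Erdős-Ko-Rado (1961): when n ≥ 2k, max |F| = C(n−1, k−1). The bound is attained by the star {A : i ∈ A} for any fixed i ∈ [n]. Here C(326−1, 9−1) = C(325, 8) = 2830342909422600.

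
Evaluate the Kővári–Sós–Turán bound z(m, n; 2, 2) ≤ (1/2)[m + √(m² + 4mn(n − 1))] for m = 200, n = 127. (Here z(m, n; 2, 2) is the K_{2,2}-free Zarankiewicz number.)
z(200, 127; 2, 2) ≤ (1/2)[200 + √(200² + 4·200·127·126)] = (1/2)[200 + √12841600] = 1891.7589

Kővári–Sós–Turán: let r_1, ..., r_200 be the row sums and z = Σ r_i the total number of 1s. Each pair of columns can share at most one row with both entries 1 (else a 2×2 all-ones block appears), so Σ_i C(r_i, 2) ≤ C(127, 2) = 8001. By convexity Σ_i C(r_i, 2) ≥ 200·C(z/200, 2) = z(z − 200)/(2·200), giving z² − 200z − 200·127·126 ≤ 0 and hence z ≤ (1/2)[200 + √(40000 + 4·3200400)] = (1/2)[200 + √12841600] ≈ (1/2)(200 + 3583.5178) = 1891.7589.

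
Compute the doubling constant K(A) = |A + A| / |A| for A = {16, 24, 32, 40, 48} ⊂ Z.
K = |A + A| / |A| = 9/5

Enumerate A + A = {a + b : a, b ∈ A}. With |A| = 5, there are |A|^2 = 25 ordered sum pairs; collecting distinct values, A + A = {32, 40, 48, 56, 64, 72, 80, 88, 96}, so |A + A| = 9. Thus K = 9/5. Here |A + A| = 2|A| − 1 = 9, the minimum possible — so K = 9/5 is minimal, which holds iff A is an arithmetic progression.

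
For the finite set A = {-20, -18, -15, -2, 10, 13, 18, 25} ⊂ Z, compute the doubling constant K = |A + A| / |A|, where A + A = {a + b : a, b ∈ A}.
K = |A + A| / |A| = 33/8

Enumerate A + A = {a + b : a, b ∈ A}. With |A| = 8, there are |A|^2 = 64 ordered sum pairs; collecting distinct values, A + A = {-40, -38, -36, -35, -33, -30, -22, -20, -17, -10, -8, -7, -5, -4, -2, 0, 3, 5, 7, 8, 10, 11, 16, 20, 23, 26, 28, 31, 35, 36, 38, 43, 50}, so |A + A| = 33. Thus K = 33/8. For comparison, the minimum possible |A + A| over all 8-element sets is 2·8 − 1 = 15 (so min K = 15/8), attained only by arithmetic progressions.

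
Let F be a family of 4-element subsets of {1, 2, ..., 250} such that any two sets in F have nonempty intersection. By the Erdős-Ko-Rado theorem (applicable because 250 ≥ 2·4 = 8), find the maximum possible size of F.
max |F| = C(249, 3) = 2542124

The Erdős-Ko-Rado theorem states: for n ≥ 2k, an intersecting family of k-subsets of an n-element set has size at most C(n − 1, k − 1), with equality for 'star' families {A ⊆ [n] : |A| = k, i ∈ A} (fix an element i). For n = 250, k = 4: C(249, 3) = 2542124.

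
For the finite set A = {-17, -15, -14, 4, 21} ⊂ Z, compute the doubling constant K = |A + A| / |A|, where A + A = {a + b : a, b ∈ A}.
K = |A + A| / |A| = 15/5 = 3

Enumerate A + A = {a + b : a, b ∈ A}. With |A| = 5, there are |A|^2 = 25 ordered sum pairs; collecting distinct values, A + A = {-34, -32, -31, -30, -29, -28, -13, -11, -10, 4, 6, 7, 8, 25, 42}, so |A + A| = 15. Thus K = 15/5 = 3. For comparison, the minimum possible |A + A| over all 5-element sets is 2·5 − 1 = 9 (so min K = 9/5), attained only by arithmetic progressions.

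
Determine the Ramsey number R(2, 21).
R(2, 21) = 21

R(2, k) = k for all k ≥ 2: in a 2-colouring of K_k, either some edge is red (a red K_2) or all edges are blue (a blue K_k). And K_{20} coloured all-blue has no blue K_21, so R(2, 21) > 20. Hence R(2, 21) = 21.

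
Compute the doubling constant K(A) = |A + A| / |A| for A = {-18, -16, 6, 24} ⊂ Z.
K = |A + A| / |A| = 10/4 = 5/2

Enumerate A + A = {a + b : a, b ∈ A}. With |A| = 4, there are |A|^2 = 16 ordered sum pairs; collecting distinct values, A + A = {-36, -34, -32, -12, -10, 6, 8, 12, 30, 48}, so |A + A| = 10. Thus K = 10/4 = 5/2. For comparison, the minimum possible |A + A| over all 4-element sets is 2·4 − 1 = 7 (so min K = 7/4), attained only by arithmetic progressions.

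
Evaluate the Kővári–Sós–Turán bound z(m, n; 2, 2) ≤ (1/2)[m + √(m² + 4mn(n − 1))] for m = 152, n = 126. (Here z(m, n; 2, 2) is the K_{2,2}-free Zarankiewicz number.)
z(152, 126; 2, 2) ≤ (1/2)[152 + √(152² + 4·152·126·125)] = (1/2)[152 + √9599104] = 1625.121

Kővári–Sós–Turán: let r_1, ..., r_152 be the row sums and z = Σ r_i the total number of 1s. Each pair of columns can share at most one row with both entries 1 (else a 2×2 all-ones block appears), so Σ_i C(r_i, 2) ≤ C(126, 2) = 7875. By convexity Σ_i C(r_i, 2) ≥ 152·C(z/152, 2) = z(z − 152)/(2·152), giving z² − 152z − 152·126·125 ≤ 0 and hence z ≤ (1/2)[152 + √(23104 + 4·2394000)] = (1/2)[152 + √9599104] ≈ (1/2)(152 + 3098.2421) = 1625.121.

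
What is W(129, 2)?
W(129, 2) = 129 + 1 = 130

A 2-term AP is any pair of integers, so a monochromatic 2-AP exists iff some colour is used at least twice. With 129 colours, the colouring i ↦ i on {1, ..., 129} uses each colour once, avoiding any monochromatic pair, so W(129, 2) > 129. For {1, ..., 130}, pigeonhole forces two integers of the same colour, which form a monochromatic 2-AP. Hence W(129, 2) = 130.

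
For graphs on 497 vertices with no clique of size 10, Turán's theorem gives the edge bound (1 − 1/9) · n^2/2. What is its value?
Turán density bound = (8/9) · 497^2/2 = 988036/9 ≈ 109781.7778

Turán's theorem: ex(n, K_{r+1}) is achieved by the complete r-partite Turán graph T(n, r) with parts as balanced as possible, and is at most (1 − 1/r) · n^2/2. For r = 9, n = 497: the density bound is (8/9) · 247009/2 = 988036/9 ≈ 109781.7778. The integer-valued extremum is e(T(497, 9)) = 109781, which is strictly less than the density bound 988036/9 since 9 ∤ 497 (the parts of T(497, 9) cannot all be equal).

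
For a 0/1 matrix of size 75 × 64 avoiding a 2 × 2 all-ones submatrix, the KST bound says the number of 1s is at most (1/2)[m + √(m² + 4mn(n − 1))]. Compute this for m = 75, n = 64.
z(75, 64; 2, 2) ≤ (1/2)[75 + √(75² + 4·75·64·63)] = (1/2)[75 + √1215225] = 588.6862

Kővári–Sós–Turán: let r_1, ..., r_75 be the row sums and z = Σ r_i the total number of 1s. Each pair of columns can share at most one row with both entries 1 (else a 2×2 all-ones block appears), so Σ_i C(r_i, 2) ≤ C(64, 2) = 2016. By convexity Σ_i C(r_i, 2) ≥ 75·C(z/75, 2) = z(z − 75)/(2·75), giving z² − 75z − 75·64·63 ≤ 0 and hence z ≤ (1/2)[75 + √(5625 + 4·302400)] = (1/2)[75 + √1215225] ≈ (1/2)(75 + 1102.3724) = 588.6862.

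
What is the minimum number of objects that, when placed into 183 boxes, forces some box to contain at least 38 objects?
n = (38 − 1)·183 + 1 = 6772

By the generalised pigeonhole principle, to guarantee some box contains ≥ r objects we need more than (r − 1) · k objects total. Threshold: n = (r − 1) · k + 1. With r = 38 and k = 183: n = 37 · 183 + 1 = 6771 + 1 = 6772. For n = 6771 = 37 · 183, we can put exactly 37 objects in every box, avoiding 38 in any single one — so 6772 is tight.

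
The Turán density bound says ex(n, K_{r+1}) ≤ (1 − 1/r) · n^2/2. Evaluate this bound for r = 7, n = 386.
Turán density bound = (6/7) · 386^2/2 = 446988/7 ≈ 63855.4286

Turán's theorem: ex(n, K_{r+1}) is achieved by the complete r-partite Turán graph T(n, r) with parts as balanced as possible, and is at most (1 − 1/r) · n^2/2. For r = 7, n = 386: the density bound is (6/7) · 148996/2 = 446988/7 ≈ 63855.4286. The integer-valued extremum is e(T(386, 7)) = 63855, which is strictly less than the density bound 446988/7 since 7 ∤ 386 (the parts of T(386, 7) cannot all be equal).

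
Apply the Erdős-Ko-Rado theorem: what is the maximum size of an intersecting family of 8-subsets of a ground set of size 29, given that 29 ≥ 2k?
max |F| = C(28, 7) = 1184040

The Erdős-Ko-Rado theorem states: for n ≥ 2k, an intersecting family of k-subsets of an n-element set has size at most C(n − 1, k − 1), with equality for 'star' families {A ⊆ [n] : |A| = k, i ∈ A} (fix an element i). For n = 29, k = 8: C(28, 7) = 1184040.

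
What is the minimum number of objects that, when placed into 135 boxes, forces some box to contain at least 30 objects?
n = (30 − 1)·135 + 1 = 3916

By the generalised pigeonhole principle, to guarantee some box contains ≥ r objects we need more than (r − 1) · k objects total. Threshold: n = (r − 1) · k + 1. With r = 30 and k = 135: n = 29 · 135 + 1 = 3915 + 1 = 3916. For n = 3915 = 29 · 135, we can put exactly 29 objects in every box, avoiding 30 in any single one — so 3916 is tight.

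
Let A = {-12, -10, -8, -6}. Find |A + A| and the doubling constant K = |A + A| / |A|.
K = |A + A| / |A| = 7/4

Enumerate A + A = {a + b : a, b ∈ A}. With |A| = 4, there are |A|^2 = 16 ordered sum pairs; collecting distinct values, A + A = {-24, -22, -20, -18, -16, -14, -12}, so |A + A| = 7. Thus K = 7/4. Here |A + A| = 2|A| − 1 = 7, the minimum possible — so K = 7/4 is minimal, which holds iff A is an arithmetic progression.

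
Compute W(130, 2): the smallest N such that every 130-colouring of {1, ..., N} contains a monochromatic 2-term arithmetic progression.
W(130, 2) = 130 + 1 = 131

A 2-term AP is any pair of integers, so a monochromatic 2-AP exists iff some colour is used at least twice. With 130 colours, the colouring i ↦ i on {1, ..., 130} uses each colour once, avoiding any monochromatic pair, so W(130, 2) > 130. For {1, ..., 131}, pigeonhole forces two integers of the same colour, which form a monochromatic 2-AP. Hence W(130, 2) = 131.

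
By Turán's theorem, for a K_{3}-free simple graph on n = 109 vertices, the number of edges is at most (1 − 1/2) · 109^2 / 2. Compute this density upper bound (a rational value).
Turán density bound = (1/2) · 109^2/2 = 11881/4 ≈ 2970.25

Turán's theorem: ex(n, K_{r+1}) is achieved by the complete r-partite Turán graph T(n, r) with parts as balanced as possible, and is at most (1 − 1/r) · n^2/2. For r = 2, n = 109: the density bound is (1/2) · 11881/2 = 11881/4 ≈ 2970.25. The integer-valued extremum is e(T(109, 2)) = 2970, which is strictly less than the density bound 11881/4 since 2 ∤ 109 (the parts of T(109, 2) cannot all be equal).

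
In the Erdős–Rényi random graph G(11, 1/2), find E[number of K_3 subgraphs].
E[# K_3] = C(11, 3) · (1/2)^C(3, 2) = 165 / 2^3 = 20.625

For each 3-subset S of vertices (there are C(11, 3) = 165 such S), let X_S = 1 if S induces a K_3 (all C(3, 2) = 3 edges present). Then P(X_S = 1) = (1/2)^3 = 1/8. By linearity of expectation, E[# K_3] = C(11, 3) · (1/2)^3 = 165 / 8 = 20.625.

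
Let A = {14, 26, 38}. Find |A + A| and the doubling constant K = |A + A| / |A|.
K = |A + A| / |A| = 5/3

Enumerate A + A = {a + b : a, b ∈ A}. With |A| = 3, there are |A|^2 = 9 ordered sum pairs; collecting distinct values, A + A = {28, 40, 52, 64, 76}, so |A + A| = 5. Thus K = 5/3. Here |A + A| = 2|A| − 1 = 5, the minimum possible — so K = 5/3 is minimal, which holds iff A is an arithmetic progression.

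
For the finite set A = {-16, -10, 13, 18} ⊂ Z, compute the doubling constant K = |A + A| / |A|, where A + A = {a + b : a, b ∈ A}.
K = |A + A| / |A| = 10/4 = 5/2

Enumerate A + A = {a + b : a, b ∈ A}. With |A| = 4, there are |A|^2 = 16 ordered sum pairs; collecting distinct values, A + A = {-32, -26, -20, -3, 2, 3, 8, 26, 31, 36}, so |A + A| = 10. Thus K = 10/4 = 5/2. For comparison, the minimum possible |A + A| over all 4-element sets is 2·4 − 1 = 7 (so min K = 7/4), attained only by arithmetic progressions.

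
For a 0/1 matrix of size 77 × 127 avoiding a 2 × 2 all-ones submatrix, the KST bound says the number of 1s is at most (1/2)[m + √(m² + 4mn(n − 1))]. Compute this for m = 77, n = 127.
z(77, 127; 2, 2) ≤ (1/2)[77 + √(77² + 4·77·127·126)] = (1/2)[77 + √4934545] = 1149.1918

Kővári–Sós–Turán: let r_1, ..., r_77 be the row sums and z = Σ r_i the total number of 1s. Each pair of columns can share at most one row with both entries 1 (else a 2×2 all-ones block appears), so Σ_i C(r_i, 2) ≤ C(127, 2) = 8001. By convexity Σ_i C(r_i, 2) ≥ 77·C(z/77, 2) = z(z − 77)/(2·77), giving z² − 77z − 77·127·126 ≤ 0 and hence z ≤ (1/2)[77 + √(5929 + 4·1232154)] = (1/2)[77 + √4934545] ≈ (1/2)(77 + 2221.3836) = 1149.1918.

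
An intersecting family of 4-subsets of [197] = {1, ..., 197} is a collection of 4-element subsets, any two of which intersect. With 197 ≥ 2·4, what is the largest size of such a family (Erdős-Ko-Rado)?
max |F| = C(196, 3) = 1235780

The Erdős-Ko-Rado theorem states: for n ≥ 2k, an intersecting family of k-subsets of an n-element set has size at most C(n − 1, k − 1), with equality for 'star' families {A ⊆ [n] : |A| = k, i ∈ A} (fix an element i). For n = 197, k = 4: C(196, 3) = 1235780.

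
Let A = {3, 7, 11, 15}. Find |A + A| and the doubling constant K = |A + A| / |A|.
K = |A + A| / |A| = 7/4

Enumerate A + A = {a + b : a, b ∈ A}. With |A| = 4, there are |A|^2 = 16 ordered sum pairs; collecting distinct values, A + A = {6, 10, 14, 18, 22, 26, 30}, so |A + A| = 7. Thus K = 7/4. Here |A + A| = 2|A| − 1 = 7, the minimum possible — so K = 7/4 is minimal, which holds iff A is an arithmetic progression.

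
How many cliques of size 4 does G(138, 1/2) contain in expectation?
E[# K_4] = C(138, 4) · (1/2)^C(4, 2) = 14463090 / 2^6 = 7231545/32 = 225985.78125

For each 4-subset S of vertices (there are C(138, 4) = 14463090 such S), let X_S = 1 if S induces a K_4 (all C(4, 2) = 6 edges present). Then P(X_S = 1) = (1/2)^6 = 1/64. By linearity of expectation, E[# K_4] = C(138, 4) · (1/2)^6 = 14463090 / 64 = 7231545/32 = 225985.78125.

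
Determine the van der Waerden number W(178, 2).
W(178, 2) = 178 + 1 = 179

A 2-term AP is any pair of integers, so a monochromatic 2-AP exists iff some colour is used at least twice. With 178 colours, the colouring i ↦ i on {1, ..., 178} uses each colour once, avoiding any monochromatic pair, so W(178, 2) > 178. For {1, ..., 179}, pigeonhole forces two integers of the same colour, which form a monochromatic 2-AP. Hence W(178, 2) = 179.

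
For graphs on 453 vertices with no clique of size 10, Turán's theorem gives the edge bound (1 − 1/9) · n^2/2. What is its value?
Turán density bound = (8/9) · 453^2/2 = 91204

Turán's theorem: ex(n, K_{r+1}) is achieved by the complete r-partite Turán graph T(n, r) with parts as balanced as possible, and is at most (1 − 1/r) · n^2/2. For r = 9, n = 453: the density bound is (8/9) · 205209/2 = 91204. The integer-valued extremum is e(T(453, 9)) = 91203, which is strictly less than the density bound 91204 since 9 ∤ 453 (the parts of T(453, 9) cannot all be equal).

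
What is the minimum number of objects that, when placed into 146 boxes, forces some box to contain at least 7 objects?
n = (7 − 1)·146 + 1 = 877

By the generalised pigeonhole principle, to guarantee some box contains ≥ r objects we need more than (r − 1) · k objects total. Threshold: n = (r − 1) · k + 1. With r = 7 and k = 146: n = 6 · 146 + 1 = 876 + 1 = 877. For n = 876 = 6 · 146, we can put exactly 6 objects in every box, avoiding 7 in any single one — so 877 is tight.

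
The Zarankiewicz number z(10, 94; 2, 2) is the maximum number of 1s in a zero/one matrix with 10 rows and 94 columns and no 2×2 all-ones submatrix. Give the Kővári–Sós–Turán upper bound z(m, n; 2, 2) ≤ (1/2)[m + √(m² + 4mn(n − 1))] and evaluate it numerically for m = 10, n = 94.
z(10, 94; 2, 2) ≤ (1/2)[10 + √(10² + 4·10·94·93)] = (1/2)[10 + √349780] = 300.711

Kővári–Sós–Turán: let r_1, ..., r_10 be the row sums and z = Σ r_i the total number of 1s. Each pair of columns can share at most one row with both entries 1 (else a 2×2 all-ones block appears), so Σ_i C(r_i, 2) ≤ C(94, 2) = 4371. By convexity Σ_i C(r_i, 2) ≥ 10·C(z/10, 2) = z(z − 10)/(2·10), giving z² − 10z − 10·94·93 ≤ 0 and hence z ≤ (1/2)[10 + √(100 + 4·87420)] = (1/2)[10 + √349780] ≈ (1/2)(10 + 591.422) = 300.711.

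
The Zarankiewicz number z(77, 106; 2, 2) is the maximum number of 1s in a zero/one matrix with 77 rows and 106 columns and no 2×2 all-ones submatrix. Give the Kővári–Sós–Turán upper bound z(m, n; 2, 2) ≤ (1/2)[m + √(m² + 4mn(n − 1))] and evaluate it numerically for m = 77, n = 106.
z(77, 106; 2, 2) ≤ (1/2)[77 + √(77² + 4·77·106·105)] = (1/2)[77 + √3433969] = 965.0486

Kővári–Sós–Turán: let r_1, ..., r_77 be the row sums and z = Σ r_i the total number of 1s. Each pair of columns can share at most one row with both entries 1 (else a 2×2 all-ones block appears), so Σ_i C(r_i, 2) ≤ C(106, 2) = 5565. By convexity Σ_i C(r_i, 2) ≥ 77·C(z/77, 2) = z(z − 77)/(2·77), giving z² − 77z − 77·106·105 ≤ 0 and hence z ≤ (1/2)[77 + √(5929 + 4·857010)] = (1/2)[77 + √3433969] ≈ (1/2)(77 + 1853.0971) = 965.0486.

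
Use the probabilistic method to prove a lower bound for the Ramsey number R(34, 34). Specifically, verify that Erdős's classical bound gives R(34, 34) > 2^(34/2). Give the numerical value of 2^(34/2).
2^(34/2) = 131072; so R(34, 34) > 131072

Colour each edge of K_n uniformly at random with red/blue. The expected number of monochromatic K_34 is C(n, 34) · 2 · 2^(−C(34,2)). If C(n, 34) · 2^(1 − C(34,2)) < 1, then with positive probability no monochromatic K_34 exists, so R(34, 34) > n. The standard estimate C(n, 34) ≤ n^34/34! shows this inequality holds whenever n ≤ 2^(34/2) (since 34! · 2^(C(34,2) − 1) > 2^(34^2/2) ≥ n^34). Hence R(34, 34) > 2^(34/2) = 131072.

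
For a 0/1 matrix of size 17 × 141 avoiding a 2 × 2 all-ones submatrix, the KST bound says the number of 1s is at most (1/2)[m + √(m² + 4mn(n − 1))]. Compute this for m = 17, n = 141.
z(17, 141; 2, 2) ≤ (1/2)[17 + √(17² + 4·17·141·140)] = (1/2)[17 + √1342609] = 587.855

Kővári–Sós–Turán: let r_1, ..., r_17 be the row sums and z = Σ r_i the total number of 1s. Each pair of columns can share at most one row with both entries 1 (else a 2×2 all-ones block appears), so Σ_i C(r_i, 2) ≤ C(141, 2) = 9870. By convexity Σ_i C(r_i, 2) ≥ 17·C(z/17, 2) = z(z − 17)/(2·17), giving z² − 17z − 17·141·140 ≤ 0 and hence z ≤ (1/2)[17 + √(289 + 4·335580)] = (1/2)[17 + √1342609] ≈ (1/2)(17 + 1158.7101) = 587.855.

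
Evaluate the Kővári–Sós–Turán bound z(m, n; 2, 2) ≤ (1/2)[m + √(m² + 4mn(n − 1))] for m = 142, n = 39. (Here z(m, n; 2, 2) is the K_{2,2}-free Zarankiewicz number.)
z(142, 39; 2, 2) ≤ (1/2)[142 + √(142² + 4·142·39·38)] = (1/2)[142 + √861940] = 535.2036

Kővári–Sós–Turán: let r_1, ..., r_142 be the row sums and z = Σ r_i the total number of 1s. Each pair of columns can share at most one row with both entries 1 (else a 2×2 all-ones block appears), so Σ_i C(r_i, 2) ≤ C(39, 2) = 741. By convexity Σ_i C(r_i, 2) ≥ 142·C(z/142, 2) = z(z − 142)/(2·142), giving z² − 142z − 142·39·38 ≤ 0 and hence z ≤ (1/2)[142 + √(20164 + 4·210444)] = (1/2)[142 + √861940] ≈ (1/2)(142 + 928.4072) = 535.2036.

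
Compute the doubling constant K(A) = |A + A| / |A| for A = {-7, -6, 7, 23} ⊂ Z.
K = |A + A| / |A| = 10/4 = 5/2

Enumerate A + A = {a + b : a, b ∈ A}. With |A| = 4, there are |A|^2 = 16 ordered sum pairs; collecting distinct values, A + A = {-14, -13, -12, 0, 1, 14, 16, 17, 30, 46}, so |A + A| = 10. Thus K = 10/4 = 5/2. For comparison, the minimum possible |A + A| over all 4-element sets is 2·4 − 1 = 7 (so min K = 7/4), attained only by arithmetic progressions.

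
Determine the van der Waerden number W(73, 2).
W(73, 2) = 73 + 1 = 74

A 2-term AP is any pair of integers, so a monochromatic 2-AP exists iff some colour is used at least twice. With 73 colours, the colouring i ↦ i on {1, ..., 73} uses each colour once, avoiding any monochromatic pair, so W(73, 2) > 73. For {1, ..., 74}, pigeonhole forces two integers of the same colour, which form a monochromatic 2-AP. Hence W(73, 2) = 74.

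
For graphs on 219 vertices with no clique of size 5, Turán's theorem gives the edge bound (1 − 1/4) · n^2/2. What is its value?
Turán density bound = (3/4) · 219^2/2 = 143883/8 ≈ 17985.375

Turán's theorem: ex(n, K_{r+1}) is achieved by the complete r-partite Turán graph T(n, r) with parts as balanced as possible, and is at most (1 − 1/r) · n^2/2. For r = 4, n = 219: the density bound is (3/4) · 47961/2 = 143883/8 ≈ 17985.375. The integer-valued extremum is e(T(219, 4)) = 17985, which is strictly less than the density bound 143883/8 since 4 ∤ 219 (the parts of T(219, 4) cannot all be equal).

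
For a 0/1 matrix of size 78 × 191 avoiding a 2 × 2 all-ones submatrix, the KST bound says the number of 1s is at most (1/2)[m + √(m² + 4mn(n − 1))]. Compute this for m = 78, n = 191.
z(78, 191; 2, 2) ≤ (1/2)[78 + √(78² + 4·78·191·190)] = (1/2)[78 + √11328564] = 1721.8966

Kővári–Sós–Turán: let r_1, ..., r_78 be the row sums and z = Σ r_i the total number of 1s. Each pair of columns can share at most one row with both entries 1 (else a 2×2 all-ones block appears), so Σ_i C(r_i, 2) ≤ C(191, 2) = 18145. By convexity Σ_i C(r_i, 2) ≥ 78·C(z/78, 2) = z(z − 78)/(2·78), giving z² − 78z − 78·191·190 ≤ 0 and hence z ≤ (1/2)[78 + √(6084 + 4·2830620)] = (1/2)[78 + √11328564] ≈ (1/2)(78 + 3365.7932) = 1721.8966.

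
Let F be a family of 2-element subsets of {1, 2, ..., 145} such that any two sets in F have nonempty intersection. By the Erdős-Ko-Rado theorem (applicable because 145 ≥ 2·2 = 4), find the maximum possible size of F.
max |F| = C(144, 1) = 144

The Erdős-Ko-Rado theorem states: for n ≥ 2k, an intersecting family of k-subsets of an n-element set has size at most C(n − 1, k − 1), with equality for 'star' families {A ⊆ [n] : |A| = k, i ∈ A} (fix an element i). For n = 145, k = 2: C(144, 1) = 144.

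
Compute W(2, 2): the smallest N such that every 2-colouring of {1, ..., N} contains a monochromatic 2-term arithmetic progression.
W(2, 2) = 2 + 1 = 3

A 2-term AP is any pair of integers, so a monochromatic 2-AP exists iff some colour is used at least twice. With 2 colours, the colouring i ↦ i on {1, ..., 2} uses each colour once, avoiding any monochromatic pair, so W(2, 2) > 2. For {1, ..., 3}, pigeonhole forces two integers of the same colour, which form a monochromatic 2-AP. Hence W(2, 2) = 3.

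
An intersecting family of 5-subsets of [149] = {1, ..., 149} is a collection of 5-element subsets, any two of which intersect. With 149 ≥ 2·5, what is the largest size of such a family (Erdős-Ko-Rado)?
max |F| = C(148, 4) = 19190605

The Erdős-Ko-Rado theorem states: for n ≥ 2k, an intersecting family of k-subsets of an n-element set has size at most C(n − 1, k − 1), with equality for 'star' families {A ⊆ [n] : |A| = k, i ∈ A} (fix an element i). For n = 149, k = 5: C(148, 4) = 19190605.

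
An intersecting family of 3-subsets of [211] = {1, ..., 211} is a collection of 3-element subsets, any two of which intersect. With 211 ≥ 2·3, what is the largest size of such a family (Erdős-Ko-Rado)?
max |F| = C(210, 2) = 21945

The Erdős-Ko-Rado theorem states: for n ≥ 2k, an intersecting family of k-subsets of an n-element set has size at most C(n − 1, k − 1), with equality for 'star' families {A ⊆ [n] : |A| = k, i ∈ A} (fix an element i). For n = 211, k = 3: C(210, 2) = 21945.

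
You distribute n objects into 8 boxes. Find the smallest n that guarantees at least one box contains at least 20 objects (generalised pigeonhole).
n = (20 − 1)·8 + 1 = 153

By the generalised pigeonhole principle, to guarantee some box contains ≥ r objects we need more than (r − 1) · k objects total. Threshold: n = (r − 1) · k + 1. With r = 20 and k = 8: n = 19 · 8 + 1 = 152 + 1 = 153. For n = 152 = 19 · 8, we can put exactly 19 objects in every box, avoiding 20 in any single one — so 153 is tight.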